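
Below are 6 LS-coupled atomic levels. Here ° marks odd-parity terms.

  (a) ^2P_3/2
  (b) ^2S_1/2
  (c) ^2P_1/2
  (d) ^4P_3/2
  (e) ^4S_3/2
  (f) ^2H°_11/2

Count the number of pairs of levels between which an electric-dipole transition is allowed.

0

(a)–(b): forbidden (parity).
(a)–(c): forbidden (parity).
(a)–(d): forbidden (parity, ΔS).
(a)–(e): forbidden (parity, ΔS).
(a)–(f): forbidden (ΔL, ΔJ).
(b)–(c): forbidden (parity).
(b)–(d): forbidden (parity, ΔS).
(b)–(e): forbidden (parity, ΔS, ΔL).
(b)–(f): forbidden (ΔL, ΔJ).
(c)–(d): forbidden (parity, ΔS).
(c)–(e): forbidden (parity, ΔS).
(c)–(f): forbidden (ΔL, ΔJ).
(d)–(e): forbidden (parity).
(d)–(f): forbidden (ΔS, ΔL, ΔJ).
(e)–(f): forbidden (ΔS, ΔL, ΔJ).
Allowed pairs: 0 of 15.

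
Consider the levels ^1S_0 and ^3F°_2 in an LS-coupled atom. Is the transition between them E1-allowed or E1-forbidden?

forbidden

Parity must change: even → odd — passes.
ΔS = 0: S: 0 → 1 — fails.
ΔL = 0, ±1 (not L=0↔0): L: 0 → 3, ΔL = +3 — fails.
ΔJ = 0, ±1 (not J=0↔0): J: 0 → 2, ΔJ = +2 — fails.
Rule(s) violated: ΔS, ΔL, ΔJ.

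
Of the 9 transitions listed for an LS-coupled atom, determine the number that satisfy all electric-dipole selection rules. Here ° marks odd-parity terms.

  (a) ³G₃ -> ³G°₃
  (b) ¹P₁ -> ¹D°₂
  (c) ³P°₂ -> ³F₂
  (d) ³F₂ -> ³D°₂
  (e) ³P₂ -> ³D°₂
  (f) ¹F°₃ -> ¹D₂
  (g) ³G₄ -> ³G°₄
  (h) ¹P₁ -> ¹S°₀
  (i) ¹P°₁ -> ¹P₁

8

(a) allowed
(b) allowed
(c) forbidden (ΔL fails)
(d) allowed
(e) allowed
(f) allowed
(g) allowed
(h) allowed
(i) allowed
Total allowed: 8 of 9.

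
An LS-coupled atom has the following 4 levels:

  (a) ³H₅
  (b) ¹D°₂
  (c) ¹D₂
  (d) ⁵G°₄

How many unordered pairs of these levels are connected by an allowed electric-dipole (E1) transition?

1

(a)–(b): forbidden (ΔS, ΔL, ΔJ).
(a)–(c): forbidden (parity, ΔS, ΔL, ΔJ).
(a)–(d): forbidden (ΔS).
(b)–(c): allowed.
(b)–(d): forbidden (parity, ΔS, ΔL, ΔJ).
(c)–(d): forbidden (ΔS, ΔL, ΔJ).
Allowed pairs: 1 of 6.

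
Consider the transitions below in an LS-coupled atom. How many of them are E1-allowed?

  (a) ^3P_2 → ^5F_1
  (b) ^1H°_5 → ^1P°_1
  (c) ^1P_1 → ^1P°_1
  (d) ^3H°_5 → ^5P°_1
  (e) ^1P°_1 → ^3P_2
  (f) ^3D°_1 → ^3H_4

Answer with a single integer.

(a) forbidden (parity, ΔS, ΔL fail)
(b) forbidden (parity, ΔL, ΔJ fail)
(c) allowed
(d) forbidden (parity, ΔS, ΔL, ΔJ fail)
(e) forbidden (ΔS fails)
(f) forbidden (ΔL, ΔJ fail)
Total allowed: 1 of 6.

1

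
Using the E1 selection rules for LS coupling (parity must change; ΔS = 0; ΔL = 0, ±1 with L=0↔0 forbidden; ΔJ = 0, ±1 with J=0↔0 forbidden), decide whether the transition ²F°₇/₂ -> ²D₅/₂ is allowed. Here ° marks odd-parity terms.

allowed

Parity must change: odd → even — ✓.
ΔS = 0: S: 1/2 → 1/2 — ✓.
ΔL = 0, ±1 (not L=0↔0): L: 3 → 2, ΔL = -1 — ✓.
ΔJ = 0, ±1 (not J=0↔0): J: 7/2 → 5/2, ΔJ = -1 — ✓.
All four E1 rules are satisfied.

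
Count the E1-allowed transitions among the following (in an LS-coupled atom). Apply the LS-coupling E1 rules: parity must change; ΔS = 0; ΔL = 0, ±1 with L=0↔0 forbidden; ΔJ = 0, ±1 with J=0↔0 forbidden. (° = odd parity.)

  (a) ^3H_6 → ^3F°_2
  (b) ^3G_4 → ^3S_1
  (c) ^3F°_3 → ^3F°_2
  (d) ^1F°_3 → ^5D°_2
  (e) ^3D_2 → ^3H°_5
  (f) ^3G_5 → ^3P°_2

0

(a) forbidden (ΔL, ΔJ fail)
(b) forbidden (parity, ΔL, ΔJ fail)
(c) forbidden (parity fails)
(d) forbidden (parity, ΔS fail)
(e) forbidden (ΔL, ΔJ fail)
(f) forbidden (ΔL, ΔJ fail)
Total allowed: 0 of 6.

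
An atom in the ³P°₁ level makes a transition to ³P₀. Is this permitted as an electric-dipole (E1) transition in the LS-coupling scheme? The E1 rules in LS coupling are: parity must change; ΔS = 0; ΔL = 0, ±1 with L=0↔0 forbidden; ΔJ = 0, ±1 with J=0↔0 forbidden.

allowed

Initial level: S=1, L=1, J=1, parity odd. Final level: S=1, L=1, J=0, parity even.
Parity must change: odd → even — ✓.
ΔS = 0: S: 1 → 1 — ✓.
ΔJ = 0, ±1 (not J=0↔0): J: 1 → 0, ΔJ = -1 — ✓.
ΔL = 0, ±1 (not L=0↔0): L: 1 → 1, ΔL = +0 — ✓.
All four E1 rules are satisfied.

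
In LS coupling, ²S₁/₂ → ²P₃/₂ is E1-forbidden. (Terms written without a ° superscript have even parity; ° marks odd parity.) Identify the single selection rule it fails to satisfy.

Reading off the term symbols: S 1/2→1/2, L 0→1, J 1/2→3/2, parity even→even.
ΔJ = 0, ±1 (not J=0↔0): J: 1/2 → 3/2, ΔJ = +1 — ok.
ΔS = 0: S: 1/2 → 1/2 — ok.
Parity must change: even → even — fails.
ΔL = 0, ±1 (not L=0↔0): L: 0 → 1, ΔL = +1 — ok.

parity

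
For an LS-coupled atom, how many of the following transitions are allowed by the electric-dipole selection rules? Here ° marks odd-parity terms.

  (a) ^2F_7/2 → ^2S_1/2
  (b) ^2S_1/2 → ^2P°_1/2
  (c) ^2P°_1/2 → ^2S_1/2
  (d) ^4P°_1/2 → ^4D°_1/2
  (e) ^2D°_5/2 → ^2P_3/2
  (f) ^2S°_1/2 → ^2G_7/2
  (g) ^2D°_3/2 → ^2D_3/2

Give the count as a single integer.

(a) forbidden (parity, ΔL, ΔJ fail)
(b) allowed
(c) allowed
(d) forbidden (parity fails)
(e) allowed
(f) forbidden (ΔL, ΔJ fail)
(g) allowed
Total allowed: 4 of 7.

4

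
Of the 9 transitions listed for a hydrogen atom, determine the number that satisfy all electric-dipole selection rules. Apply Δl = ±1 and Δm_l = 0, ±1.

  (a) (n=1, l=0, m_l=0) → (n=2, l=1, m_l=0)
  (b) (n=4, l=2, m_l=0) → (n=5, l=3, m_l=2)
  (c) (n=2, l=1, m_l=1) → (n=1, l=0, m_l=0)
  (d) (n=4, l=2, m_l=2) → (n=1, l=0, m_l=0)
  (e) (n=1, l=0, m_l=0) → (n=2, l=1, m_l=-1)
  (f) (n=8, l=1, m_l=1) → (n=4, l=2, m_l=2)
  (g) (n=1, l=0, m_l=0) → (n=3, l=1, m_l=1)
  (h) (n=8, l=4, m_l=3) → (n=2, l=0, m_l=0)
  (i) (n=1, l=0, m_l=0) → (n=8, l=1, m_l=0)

(a) allowed
(b) forbidden — Δm_l = +2 (E1 requires Δm_l = 0, ±1)
(c) allowed
(d) forbidden — Δl = -2 (E1 requires Δl = ±1); Δm_l = -2 (E1 requires Δm_l = 0, ±1)
(e) allowed
(f) allowed
(g) allowed
(h) forbidden — Δl = -4 (E1 requires Δl = ±1); Δm_l = -3 (E1 requires Δm_l = 0, ±1)
(i) allowed
Total allowed: 6 of 9.

6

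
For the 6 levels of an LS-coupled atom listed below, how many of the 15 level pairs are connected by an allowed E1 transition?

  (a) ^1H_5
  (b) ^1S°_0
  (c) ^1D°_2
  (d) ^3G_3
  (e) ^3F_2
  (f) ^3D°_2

(a)–(b): forbidden (ΔL, ΔJ).
(a)–(c): forbidden (ΔL, ΔJ).
(a)–(d): forbidden (parity, ΔS, ΔJ).
(a)–(e): forbidden (parity, ΔS, ΔL, ΔJ).
(a)–(f): forbidden (ΔS, ΔL, ΔJ).
(b)–(c): forbidden (parity, ΔL, ΔJ).
(b)–(d): forbidden (ΔS, ΔL, ΔJ).
(b)–(e): forbidden (ΔS, ΔL, ΔJ).
(b)–(f): forbidden (parity, ΔS, ΔL, ΔJ).
(c)–(d): forbidden (ΔS, ΔL).
(c)–(e): forbidden (ΔS).
(c)–(f): forbidden (parity, ΔS).
(d)–(e): forbidden (parity).
(d)–(f): forbidden (ΔL).
(e)–(f): allowed.
Allowed pairs: 1 of 15.

1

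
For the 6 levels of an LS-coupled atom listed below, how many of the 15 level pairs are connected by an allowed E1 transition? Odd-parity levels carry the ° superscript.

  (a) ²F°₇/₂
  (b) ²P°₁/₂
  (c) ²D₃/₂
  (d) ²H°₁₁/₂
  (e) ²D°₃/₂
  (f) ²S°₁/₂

(a)–(b): forbidden (parity, ΔL, ΔJ).
(a)–(c): forbidden (ΔJ).
(a)–(d): forbidden (parity, ΔL, ΔJ).
(a)–(e): forbidden (parity, ΔJ).
(a)–(f): forbidden (parity, ΔL, ΔJ).
(b)–(c): allowed.
(b)–(d): forbidden (parity, ΔL, ΔJ).
(b)–(e): forbidden (parity).
(b)–(f): forbidden (parity).
(c)–(d): forbidden (ΔL, ΔJ).
(c)–(e): allowed.
(c)–(f): forbidden (ΔL).
(d)–(e): forbidden (parity, ΔL, ΔJ).
(d)–(f): forbidden (parity, ΔL, ΔJ).
(e)–(f): forbidden (parity, ΔL).
Allowed pairs: 2 of 15.

2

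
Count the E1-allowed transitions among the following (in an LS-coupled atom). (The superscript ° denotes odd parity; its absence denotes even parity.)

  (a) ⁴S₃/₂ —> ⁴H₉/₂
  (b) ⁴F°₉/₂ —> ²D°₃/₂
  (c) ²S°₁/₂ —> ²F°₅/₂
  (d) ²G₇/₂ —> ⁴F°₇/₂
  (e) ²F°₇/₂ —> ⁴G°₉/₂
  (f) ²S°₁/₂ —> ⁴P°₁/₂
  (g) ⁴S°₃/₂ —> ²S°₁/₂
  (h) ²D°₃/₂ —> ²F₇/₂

(a) forbidden (parity, ΔL, ΔJ fail)
(b) forbidden (parity, ΔS, ΔJ fail)
(c) forbidden (parity, ΔL, ΔJ fail)
(d) forbidden (ΔS fails)
(e) forbidden (parity, ΔS fail)
(f) forbidden (parity, ΔS fail)
(g) forbidden (parity, ΔS, ΔL fail)
(h) forbidden (ΔJ fails)
Total allowed: 0 of 8.

0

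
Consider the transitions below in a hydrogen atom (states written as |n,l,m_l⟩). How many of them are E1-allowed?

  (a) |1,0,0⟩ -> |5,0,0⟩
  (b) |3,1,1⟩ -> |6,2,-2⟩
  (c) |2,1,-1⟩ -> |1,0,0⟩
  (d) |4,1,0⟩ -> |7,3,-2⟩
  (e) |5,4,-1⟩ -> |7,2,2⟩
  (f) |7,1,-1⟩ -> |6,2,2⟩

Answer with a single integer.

(a) forbidden — Δl = +0 (E1 requires Δl = ±1)
(b) forbidden — Δm_l = -3 (E1 requires Δm_l = 0, ±1)
(c) allowed
(d) forbidden — Δl = +2 (E1 requires Δl = ±1); Δm_l = -2 (E1 requires Δm_l = 0, ±1)
(e) forbidden — Δl = -2 (E1 requires Δl = ±1); Δm_l = +3 (E1 requires Δm_l = 0, ±1)
(f) forbidden — Δm_l = +3 (E1 requires Δm_l = 0, ±1)
Total allowed: 1 of 6.

1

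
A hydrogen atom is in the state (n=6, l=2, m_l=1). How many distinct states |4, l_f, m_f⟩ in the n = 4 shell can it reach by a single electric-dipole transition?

E1 requires Δl = ±1, so l_f ∈ {1, 3}; with 0 ≤ l_f ≤ n_f−1 = 3, the allowed l_f values are {1, 3}.
For l_f = 1: m_f ∈ {m_i−1, m_i, m_i+1} ∩ [−1, 1] = {0, 1} → 2 states.
For l_f = 3: m_f ∈ {m_i−1, m_i, m_i+1} ∩ [−3, 3] = {0, 1, 2} → 3 states.
Total: 5.

5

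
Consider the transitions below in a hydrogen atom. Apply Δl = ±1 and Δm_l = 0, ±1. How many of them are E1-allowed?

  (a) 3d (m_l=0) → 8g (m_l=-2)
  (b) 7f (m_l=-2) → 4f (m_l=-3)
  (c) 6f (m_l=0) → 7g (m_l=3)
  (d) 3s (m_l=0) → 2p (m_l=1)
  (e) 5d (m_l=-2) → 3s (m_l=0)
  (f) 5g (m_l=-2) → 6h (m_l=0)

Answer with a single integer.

1

(a) forbidden — Δl = +2 (E1 requires Δl = ±1); Δm_l = -2 (E1 requires Δm_l = 0, ±1)
(b) forbidden — Δl = +0 (E1 requires Δl = ±1)
(c) forbidden — Δm_l = +3 (E1 requires Δm_l = 0, ±1)
(d) allowed
(e) forbidden — Δl = -2 (E1 requires Δl = ±1); Δm_l = +2 (E1 requires Δm_l = 0, ±1)
(f) forbidden — Δm_l = +2 (E1 requires Δm_l = 0, ±1)
Total allowed: 1 of 6.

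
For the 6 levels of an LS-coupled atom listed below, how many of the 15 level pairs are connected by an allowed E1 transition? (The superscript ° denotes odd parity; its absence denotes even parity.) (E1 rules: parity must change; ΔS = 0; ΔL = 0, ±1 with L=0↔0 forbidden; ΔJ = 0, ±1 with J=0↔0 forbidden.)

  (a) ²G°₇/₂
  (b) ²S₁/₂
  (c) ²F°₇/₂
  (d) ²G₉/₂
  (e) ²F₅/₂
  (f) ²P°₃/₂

5

(a)–(b): forbidden (ΔL, ΔJ).
(a)–(c): forbidden (parity).
(a)–(d): allowed.
(a)–(e): allowed.
(a)–(f): forbidden (parity, ΔL, ΔJ).
(b)–(c): forbidden (ΔL, ΔJ).
(b)–(d): forbidden (parity, ΔL, ΔJ).
(b)–(e): forbidden (parity, ΔL, ΔJ).
(b)–(f): allowed.
(c)–(d): allowed.
(c)–(e): allowed.
(c)–(f): forbidden (parity, ΔL, ΔJ).
(d)–(e): forbidden (parity, ΔJ).
(d)–(f): forbidden (ΔL, ΔJ).
(e)–(f): forbidden (ΔL).
Allowed pairs: 5 of 15.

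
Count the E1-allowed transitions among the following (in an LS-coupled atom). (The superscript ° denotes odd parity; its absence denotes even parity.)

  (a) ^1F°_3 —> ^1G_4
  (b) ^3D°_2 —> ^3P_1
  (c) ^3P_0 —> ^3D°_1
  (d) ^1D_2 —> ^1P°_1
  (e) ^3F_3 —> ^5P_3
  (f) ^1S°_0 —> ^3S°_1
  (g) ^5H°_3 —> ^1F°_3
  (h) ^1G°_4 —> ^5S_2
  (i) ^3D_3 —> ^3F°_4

(a) allowed
(b) allowed
(c) allowed
(d) allowed
(e) forbidden (parity, ΔS, ΔL fail)
(f) forbidden (parity, ΔS, ΔL fail)
(g) forbidden (parity, ΔS, ΔL fail)
(h) forbidden (ΔS, ΔL, ΔJ fail)
(i) allowed
Total allowed: 5 of 9.

5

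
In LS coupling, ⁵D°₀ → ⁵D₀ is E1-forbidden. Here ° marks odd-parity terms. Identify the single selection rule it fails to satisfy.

the J=0 ↔ J=0 exclusion

Initial level: S=2, L=2, J=0, parity odd. Final level: S=2, L=2, J=0, parity even.
Parity must change: odd → even — satisfied.
ΔS = 0: S: 2 → 2 — satisfied.
ΔL = 0, ±1 (not L=0↔0): L: 2 → 2, ΔL = +0 — satisfied.
ΔJ = 0, ±1 (not J=0↔0): J: 0 → 0, ΔJ = +0 — violated.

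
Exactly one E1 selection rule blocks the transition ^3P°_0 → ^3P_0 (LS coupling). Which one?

the J=0 ↔ J=0 exclusion

Parity must change: odd → even — satisfied.
ΔS = 0: S: 1 → 1 — satisfied.
ΔL = 0, ±1 (not L=0↔0): L: 1 → 1, ΔL = +0 — satisfied.
ΔJ = 0, ±1 (not J=0↔0): J: 0 → 0, ΔJ = +0 — violated.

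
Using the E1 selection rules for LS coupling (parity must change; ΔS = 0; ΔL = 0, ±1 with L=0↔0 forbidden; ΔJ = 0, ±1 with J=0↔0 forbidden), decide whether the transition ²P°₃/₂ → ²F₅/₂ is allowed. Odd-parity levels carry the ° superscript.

ΔS = 0: S: 1/2 → 1/2 — passes.
ΔJ = 0, ±1 (not J=0↔0): J: 3/2 → 5/2, ΔJ = +1 — passes.
Parity must change: odd → even — passes.
ΔL = 0, ±1 (not L=0↔0): L: 1 → 3, ΔL = +2 — fails.
Rule(s) violated: ΔL.

forbidden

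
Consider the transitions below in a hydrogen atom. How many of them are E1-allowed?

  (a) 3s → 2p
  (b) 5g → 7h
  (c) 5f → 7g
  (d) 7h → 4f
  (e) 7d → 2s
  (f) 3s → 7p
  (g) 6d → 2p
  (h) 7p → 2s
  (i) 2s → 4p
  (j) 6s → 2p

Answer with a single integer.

8

(a) allowed
(b) allowed
(c) allowed
(d) forbidden — Δl = -2 (E1 requires Δl = ±1)
(e) forbidden — Δl = -2 (E1 requires Δl = ±1)
(f) allowed
(g) allowed
(h) allowed
(i) allowed
(j) allowed
Total allowed: 8 of 10.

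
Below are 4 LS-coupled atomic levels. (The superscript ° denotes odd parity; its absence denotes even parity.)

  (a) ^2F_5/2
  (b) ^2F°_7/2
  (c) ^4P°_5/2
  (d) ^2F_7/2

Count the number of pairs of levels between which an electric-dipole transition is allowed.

(a)–(b): allowed.
(a)–(c): forbidden (ΔS, ΔL).
(a)–(d): forbidden (parity).
(b)–(c): forbidden (parity, ΔS, ΔL).
(b)–(d): allowed.
(c)–(d): forbidden (ΔS, ΔL).
Allowed pairs: 2 of 6.

2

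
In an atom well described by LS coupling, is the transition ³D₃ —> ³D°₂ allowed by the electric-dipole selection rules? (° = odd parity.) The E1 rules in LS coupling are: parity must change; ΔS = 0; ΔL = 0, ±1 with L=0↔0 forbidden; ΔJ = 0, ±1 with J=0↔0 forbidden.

allowed

Reading off the term symbols: S 1→1, L 2→2, J 3→2, parity even→odd.
Parity must change: even → odd — satisfied.
ΔS = 0: S: 1 → 1 — satisfied.
ΔL = 0, ±1 (not L=0↔0): L: 2 → 2, ΔL = +0 — satisfied.
ΔJ = 0, ±1 (not J=0↔0): J: 3 → 2, ΔJ = -1 — satisfied.
All four E1 rules are satisfied.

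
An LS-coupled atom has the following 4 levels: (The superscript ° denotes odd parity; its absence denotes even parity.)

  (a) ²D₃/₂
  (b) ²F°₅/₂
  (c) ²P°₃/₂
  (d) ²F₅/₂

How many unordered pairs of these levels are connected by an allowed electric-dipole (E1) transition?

(a)–(b): allowed.
(a)–(c): allowed.
(a)–(d): forbidden (parity).
(b)–(c): forbidden (parity, ΔL).
(b)–(d): allowed.
(c)–(d): forbidden (ΔL).
Allowed pairs: 3 of 6.

3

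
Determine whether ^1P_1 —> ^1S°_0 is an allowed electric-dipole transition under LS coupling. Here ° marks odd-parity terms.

allowed

Initial level: S=0, L=1, J=1, parity even. Final level: S=0, L=0, J=0, parity odd.
Parity must change: even → odd — ✓.
ΔL = 0, ±1 (not L=0↔0): L: 1 → 0, ΔL = -1 — ✓.
ΔS = 0: S: 0 → 0 — ✓.
ΔJ = 0, ±1 (not J=0↔0): J: 1 → 0, ΔJ = -1 — ✓.
All four E1 rules are satisfied.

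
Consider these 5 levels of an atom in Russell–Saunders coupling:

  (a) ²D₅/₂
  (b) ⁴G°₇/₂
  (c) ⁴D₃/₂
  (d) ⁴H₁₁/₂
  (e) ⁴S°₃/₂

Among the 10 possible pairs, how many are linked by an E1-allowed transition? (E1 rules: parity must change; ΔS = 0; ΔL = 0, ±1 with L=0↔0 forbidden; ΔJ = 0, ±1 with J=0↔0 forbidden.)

(a)–(b): forbidden (ΔS, ΔL).
(a)–(c): forbidden (parity, ΔS).
(a)–(d): forbidden (parity, ΔS, ΔL, ΔJ).
(a)–(e): forbidden (ΔS, ΔL).
(b)–(c): forbidden (ΔL, ΔJ).
(b)–(d): forbidden (ΔJ).
(b)–(e): forbidden (parity, ΔL, ΔJ).
(c)–(d): forbidden (parity, ΔL, ΔJ).
(c)–(e): forbidden (ΔL).
(d)–(e): forbidden (ΔL, ΔJ).
Allowed pairs: 0 of 10.

0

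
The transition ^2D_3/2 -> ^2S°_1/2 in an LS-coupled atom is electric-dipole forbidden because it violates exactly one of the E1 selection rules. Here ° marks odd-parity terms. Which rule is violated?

Initial level: S=1/2, L=2, J=3/2, parity even. Final level: S=1/2, L=0, J=1/2, parity odd.
Parity must change: even → odd — satisfied.
ΔS = 0: S: 1/2 → 1/2 — satisfied.
ΔL = 0, ±1 (not L=0↔0): L: 2 → 0, ΔL = -2 — violated.
ΔJ = 0, ±1 (not J=0↔0): J: 3/2 → 1/2, ΔJ = -1 — satisfied.

the ΔL = 0, ±1 rule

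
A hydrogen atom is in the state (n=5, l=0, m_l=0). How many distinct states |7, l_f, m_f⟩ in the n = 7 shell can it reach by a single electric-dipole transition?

3

E1 requires Δl = ±1, so l_f ∈ {-1, 1}; with 0 ≤ l_f ≤ n_f−1 = 6, the allowed l_f values are {1}.
For l_f = 1: m_f ∈ {m_i−1, m_i, m_i+1} ∩ [−1, 1] = {-1, 0, 1} → 3 states.
Total: 3.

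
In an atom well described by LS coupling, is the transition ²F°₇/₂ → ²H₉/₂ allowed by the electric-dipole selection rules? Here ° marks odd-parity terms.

forbidden

Reading off the term symbols: S 1/2→1/2, L 3→5, J 7/2→9/2, parity odd→even.
ΔJ = 0, ±1 (not J=0↔0): J: 7/2 → 9/2, ΔJ = +1 — satisfied.
Parity must change: odd → even — satisfied.
ΔL = 0, ±1 (not L=0↔0): L: 3 → 5, ΔL = +2 — violated.
ΔS = 0: S: 1/2 → 1/2 — satisfied.
Rule(s) violated: ΔL.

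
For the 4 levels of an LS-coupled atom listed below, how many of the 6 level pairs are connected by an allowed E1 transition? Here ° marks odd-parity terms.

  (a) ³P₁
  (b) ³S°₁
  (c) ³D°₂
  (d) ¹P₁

2

(a)–(b): allowed.
(a)–(c): allowed.
(a)–(d): forbidden (parity, ΔS).
(b)–(c): forbidden (parity, ΔL).
(b)–(d): forbidden (ΔS).
(c)–(d): forbidden (ΔS).
Allowed pairs: 2 of 6.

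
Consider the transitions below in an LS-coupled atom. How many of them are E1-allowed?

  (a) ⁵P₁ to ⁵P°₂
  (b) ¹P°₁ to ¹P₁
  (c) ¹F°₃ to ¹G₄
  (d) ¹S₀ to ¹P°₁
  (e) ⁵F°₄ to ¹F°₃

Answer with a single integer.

(a) allowed
(b) allowed
(c) allowed
(d) allowed
(e) forbidden (parity, ΔS fail)
Total allowed: 4 of 5.

4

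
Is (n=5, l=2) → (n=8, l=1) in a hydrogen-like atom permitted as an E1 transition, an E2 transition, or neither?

Δl = 1 − 2 = -1; l_i + l_f = 3.
E1 (Δl = ±1): satisfied.
E2 (Δl = 0,±2, l_i+l_f ≥ 2): not satisfied.

E1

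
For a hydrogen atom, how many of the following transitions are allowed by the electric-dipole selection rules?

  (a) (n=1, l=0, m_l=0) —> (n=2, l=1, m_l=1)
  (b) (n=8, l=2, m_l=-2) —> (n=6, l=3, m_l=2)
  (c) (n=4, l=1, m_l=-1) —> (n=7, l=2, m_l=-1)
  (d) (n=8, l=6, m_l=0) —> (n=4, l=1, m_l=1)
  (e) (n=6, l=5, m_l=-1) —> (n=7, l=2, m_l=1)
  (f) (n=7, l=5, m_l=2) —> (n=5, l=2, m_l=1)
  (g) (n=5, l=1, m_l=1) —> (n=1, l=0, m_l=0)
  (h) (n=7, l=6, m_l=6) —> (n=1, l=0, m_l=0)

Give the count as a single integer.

(a) allowed
(b) forbidden — Δm_l = +4 (E1 requires Δm_l = 0, ±1)
(c) allowed
(d) forbidden — Δl = -5 (E1 requires Δl = ±1)
(e) forbidden — Δl = -3 (E1 requires Δl = ±1); Δm_l = +2 (E1 requires Δm_l = 0, ±1)
(f) forbidden — Δl = -3 (E1 requires Δl = ±1)
(g) allowed
(h) forbidden — Δl = -6 (E1 requires Δl = ±1); Δm_l = -6 (E1 requires Δm_l = 0, ±1)
Total allowed: 3 of 8.

3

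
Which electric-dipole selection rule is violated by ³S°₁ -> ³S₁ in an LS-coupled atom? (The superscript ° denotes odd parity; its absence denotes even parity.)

the L=0 ↔ L=0 exclusion

Reading off the term symbols: S 1→1, L 0→0, J 1→1, parity odd→even.
Parity must change: odd → even — ok.
ΔS = 0: S: 1 → 1 — ok.
ΔJ = 0, ±1 (not J=0↔0): J: 1 → 1, ΔJ = +0 — ok.
ΔL = 0, ±1 (not L=0↔0): L: 0 → 0, ΔL = +0 — fails.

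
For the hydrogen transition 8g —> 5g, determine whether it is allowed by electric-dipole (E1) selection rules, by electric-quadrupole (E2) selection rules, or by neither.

Δl = 4 − 4 = +0; l_i + l_f = 8.
E1 (Δl = ±1): not satisfied.
E2 (Δl = 0,±2, l_i+l_f ≥ 2): satisfied.

E2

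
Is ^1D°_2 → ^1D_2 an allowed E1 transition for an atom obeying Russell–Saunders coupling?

allowed

Reading off the term symbols: S 0→0, L 2→2, J 2→2, parity odd→even.
Parity must change: odd → even — ok.
ΔS = 0: S: 0 → 0 — ok.
ΔL = 0, ±1 (not L=0↔0): L: 2 → 2, ΔL = +0 — ok.
ΔJ = 0, ±1 (not J=0↔0): J: 2 → 2, ΔJ = +0 — ok.
All four E1 rules are satisfied.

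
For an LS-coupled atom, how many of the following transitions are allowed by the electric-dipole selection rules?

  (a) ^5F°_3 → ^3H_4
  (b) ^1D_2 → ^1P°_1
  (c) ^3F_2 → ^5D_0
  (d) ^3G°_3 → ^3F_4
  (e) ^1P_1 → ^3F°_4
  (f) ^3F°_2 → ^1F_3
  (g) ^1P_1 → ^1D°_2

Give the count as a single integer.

3

(a) forbidden (ΔS, ΔL fail)
(b) allowed
(c) forbidden (parity, ΔS, ΔJ fail)
(d) allowed
(e) forbidden (ΔS, ΔL, ΔJ fail)
(f) forbidden (ΔS fails)
(g) allowed
Total allowed: 3 of 7.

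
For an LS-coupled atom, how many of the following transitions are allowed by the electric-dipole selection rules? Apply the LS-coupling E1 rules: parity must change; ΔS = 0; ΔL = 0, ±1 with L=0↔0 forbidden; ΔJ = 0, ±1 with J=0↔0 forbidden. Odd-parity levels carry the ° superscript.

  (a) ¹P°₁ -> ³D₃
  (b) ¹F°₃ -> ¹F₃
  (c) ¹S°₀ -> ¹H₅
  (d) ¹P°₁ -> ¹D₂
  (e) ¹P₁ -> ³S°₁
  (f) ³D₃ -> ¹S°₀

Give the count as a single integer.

(a) forbidden (ΔS, ΔJ fail)
(b) allowed
(c) forbidden (ΔL, ΔJ fail)
(d) allowed
(e) forbidden (ΔS fails)
(f) forbidden (ΔS, ΔL, ΔJ fail)
Total allowed: 2 of 6.

2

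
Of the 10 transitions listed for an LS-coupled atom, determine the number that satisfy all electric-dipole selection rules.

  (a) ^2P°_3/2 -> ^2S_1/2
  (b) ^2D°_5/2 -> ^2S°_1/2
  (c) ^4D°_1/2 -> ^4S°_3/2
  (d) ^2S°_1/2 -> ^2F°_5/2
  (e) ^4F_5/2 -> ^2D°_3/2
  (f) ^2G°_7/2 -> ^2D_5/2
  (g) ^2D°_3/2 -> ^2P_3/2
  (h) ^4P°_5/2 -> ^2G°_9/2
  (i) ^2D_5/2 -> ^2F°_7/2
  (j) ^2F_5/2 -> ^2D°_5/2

(a) allowed
(b) forbidden (parity, ΔL, ΔJ fail)
(c) forbidden (parity, ΔL fail)
(d) forbidden (parity, ΔL, ΔJ fail)
(e) forbidden (ΔS fails)
(f) forbidden (ΔL fails)
(g) allowed
(h) forbidden (parity, ΔS, ΔL, ΔJ fail)
(i) allowed
(j) allowed
Total allowed: 4 of 10.

4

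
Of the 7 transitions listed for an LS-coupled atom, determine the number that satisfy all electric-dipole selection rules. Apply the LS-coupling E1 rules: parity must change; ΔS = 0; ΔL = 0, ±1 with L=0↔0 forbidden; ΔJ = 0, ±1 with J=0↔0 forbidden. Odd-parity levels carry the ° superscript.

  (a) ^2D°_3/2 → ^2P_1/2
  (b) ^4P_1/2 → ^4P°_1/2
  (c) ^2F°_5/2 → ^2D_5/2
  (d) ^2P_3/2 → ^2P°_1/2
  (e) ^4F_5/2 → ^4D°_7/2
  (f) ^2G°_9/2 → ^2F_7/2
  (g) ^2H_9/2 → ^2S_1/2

(a) allowed
(b) allowed
(c) allowed
(d) allowed
(e) allowed
(f) allowed
(g) forbidden (parity, ΔL, ΔJ fail)
Total allowed: 6 of 7.

6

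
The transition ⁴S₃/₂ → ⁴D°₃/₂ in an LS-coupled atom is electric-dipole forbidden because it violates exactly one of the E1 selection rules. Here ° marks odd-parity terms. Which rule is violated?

Parity must change: even → odd — satisfied.
ΔS = 0: S: 3/2 → 3/2 — satisfied.
ΔL = 0, ±1 (not L=0↔0): L: 0 → 2, ΔL = +2 — violated.
ΔJ = 0, ±1 (not J=0↔0): J: 3/2 → 3/2, ΔJ = +0 — satisfied.

the ΔL = 0, ±1 rule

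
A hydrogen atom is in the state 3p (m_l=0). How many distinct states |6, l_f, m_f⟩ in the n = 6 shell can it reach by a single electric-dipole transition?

4

E1 requires Δl = ±1, so l_f ∈ {0, 2}; with 0 ≤ l_f ≤ n_f−1 = 5, the allowed l_f values are {0, 2}.
For l_f = 0: m_f ∈ {m_i−1, m_i, m_i+1} ∩ [−0, 0] = {0} → 1 state.
For l_f = 2: m_f ∈ {m_i−1, m_i, m_i+1} ∩ [−2, 2] = {-1, 0, 1} → 3 states.
Total: 4.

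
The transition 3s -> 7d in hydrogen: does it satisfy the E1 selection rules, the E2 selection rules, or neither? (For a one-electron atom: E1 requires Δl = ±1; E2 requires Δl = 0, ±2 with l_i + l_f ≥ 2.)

Δl = 2 − 0 = +2; l_i + l_f = 2.
E1 (Δl = ±1): not satisfied.
E2 (Δl = 0,±2, l_i+l_f ≥ 2): satisfied.

E2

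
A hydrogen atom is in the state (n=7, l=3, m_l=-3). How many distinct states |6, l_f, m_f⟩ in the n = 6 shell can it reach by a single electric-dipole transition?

E1 requires Δl = ±1, so l_f ∈ {2, 4}; with 0 ≤ l_f ≤ n_f−1 = 5, the allowed l_f values are {2, 4}.
For l_f = 2: m_f ∈ {m_i−1, m_i, m_i+1} ∩ [−2, 2] = {-2} → 1 state.
For l_f = 4: m_f ∈ {m_i−1, m_i, m_i+1} ∩ [−4, 4] = {-4, -3, -2} → 3 states.
Total: 4.

4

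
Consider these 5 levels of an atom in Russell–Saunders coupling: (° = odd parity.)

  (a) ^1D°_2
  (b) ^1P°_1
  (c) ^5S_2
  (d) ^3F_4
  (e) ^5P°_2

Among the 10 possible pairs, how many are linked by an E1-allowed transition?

(a)–(b): forbidden (parity).
(a)–(c): forbidden (ΔS, ΔL).
(a)–(d): forbidden (ΔS, ΔJ).
(a)–(e): forbidden (parity, ΔS).
(b)–(c): forbidden (ΔS).
(b)–(d): forbidden (ΔS, ΔL, ΔJ).
(b)–(e): forbidden (parity, ΔS).
(c)–(d): forbidden (parity, ΔS, ΔL, ΔJ).
(c)–(e): allowed.
(d)–(e): forbidden (ΔS, ΔL, ΔJ).
Allowed pairs: 1 of 10.

1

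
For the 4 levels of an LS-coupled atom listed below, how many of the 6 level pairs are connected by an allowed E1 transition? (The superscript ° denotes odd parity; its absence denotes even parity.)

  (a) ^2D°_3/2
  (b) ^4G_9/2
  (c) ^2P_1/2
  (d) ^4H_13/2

(a)–(b): forbidden (ΔS, ΔL, ΔJ).
(a)–(c): allowed.
(a)–(d): forbidden (ΔS, ΔL, ΔJ).
(b)–(c): forbidden (parity, ΔS, ΔL, ΔJ).
(b)–(d): forbidden (parity, ΔJ).
(c)–(d): forbidden (parity, ΔS, ΔL, ΔJ).
Allowed pairs: 1 of 6.

1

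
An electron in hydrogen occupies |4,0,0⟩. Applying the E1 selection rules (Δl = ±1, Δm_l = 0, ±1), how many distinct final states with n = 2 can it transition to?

3

E1 requires Δl = ±1, so l_f ∈ {-1, 1}; with 0 ≤ l_f ≤ n_f−1 = 1, the allowed l_f values are {1}.
For l_f = 1: m_f ∈ {m_i−1, m_i, m_i+1} ∩ [−1, 1] = {-1, 0, 1} → 3 states.
Total: 3.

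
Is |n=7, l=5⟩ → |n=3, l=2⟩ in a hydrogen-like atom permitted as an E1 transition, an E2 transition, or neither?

Δl = 2 − 5 = -3; l_i + l_f = 7.
E1 (Δl = ±1): not satisfied.
E2 (Δl = 0,±2, l_i+l_f ≥ 2): not satisfied.

neither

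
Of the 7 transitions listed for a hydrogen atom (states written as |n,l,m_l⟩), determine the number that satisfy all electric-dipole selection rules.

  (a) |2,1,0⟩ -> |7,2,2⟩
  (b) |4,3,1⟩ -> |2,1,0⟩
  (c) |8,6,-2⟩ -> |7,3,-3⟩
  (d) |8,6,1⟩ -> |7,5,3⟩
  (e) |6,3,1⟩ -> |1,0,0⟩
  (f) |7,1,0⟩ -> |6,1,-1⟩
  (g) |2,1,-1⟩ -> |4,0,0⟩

(a) forbidden — Δm_l = +2 (E1 requires Δm_l = 0, ±1)
(b) forbidden — Δl = -2 (E1 requires Δl = ±1)
(c) forbidden — Δl = -3 (E1 requires Δl = ±1)
(d) forbidden — Δm_l = +2 (E1 requires Δm_l = 0, ±1)
(e) forbidden — Δl = -3 (E1 requires Δl = ±1)
(f) forbidden — Δl = +0 (E1 requires Δl = ±1)
(g) allowed
Total allowed: 1 of 7.

1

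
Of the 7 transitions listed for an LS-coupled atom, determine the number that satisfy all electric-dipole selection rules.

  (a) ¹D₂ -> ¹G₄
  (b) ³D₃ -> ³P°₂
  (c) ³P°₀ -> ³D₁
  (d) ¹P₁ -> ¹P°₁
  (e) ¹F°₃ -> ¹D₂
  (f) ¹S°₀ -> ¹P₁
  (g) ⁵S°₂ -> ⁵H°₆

5

(a) forbidden (parity, ΔL, ΔJ fail)
(b) allowed
(c) allowed
(d) allowed
(e) allowed
(f) allowed
(g) forbidden (parity, ΔL, ΔJ fail)
Total allowed: 5 of 7.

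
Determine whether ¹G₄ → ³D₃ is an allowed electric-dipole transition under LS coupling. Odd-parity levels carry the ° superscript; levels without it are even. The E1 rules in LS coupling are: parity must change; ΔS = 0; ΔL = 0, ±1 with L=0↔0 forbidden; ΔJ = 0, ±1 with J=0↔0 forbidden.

Initial level: S=0, L=4, J=4, parity even. Final level: S=1, L=2, J=3, parity even.
Parity must change: even → even — fails.
ΔS = 0: S: 0 → 1 — fails.
ΔL = 0, ±1 (not L=0↔0): L: 4 → 2, ΔL = -2 — fails.
ΔJ = 0, ±1 (not J=0↔0): J: 4 → 3, ΔJ = -1 — passes.
Rule(s) violated: parity, ΔS, ΔL.

forbidden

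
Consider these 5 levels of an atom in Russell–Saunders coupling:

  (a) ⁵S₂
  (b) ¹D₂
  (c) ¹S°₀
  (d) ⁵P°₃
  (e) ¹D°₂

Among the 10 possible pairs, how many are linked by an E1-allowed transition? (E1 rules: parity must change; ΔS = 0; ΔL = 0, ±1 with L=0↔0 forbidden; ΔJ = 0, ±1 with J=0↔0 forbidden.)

(a)–(b): forbidden (parity, ΔS, ΔL).
(a)–(c): forbidden (ΔS, ΔL, ΔJ).
(a)–(d): allowed.
(a)–(e): forbidden (ΔS, ΔL).
(b)–(c): forbidden (ΔL, ΔJ).
(b)–(d): forbidden (ΔS).
(b)–(e): allowed.
(c)–(d): forbidden (parity, ΔS, ΔJ).
(c)–(e): forbidden (parity, ΔL, ΔJ).
(d)–(e): forbidden (parity, ΔS).
Allowed pairs: 2 of 10.

2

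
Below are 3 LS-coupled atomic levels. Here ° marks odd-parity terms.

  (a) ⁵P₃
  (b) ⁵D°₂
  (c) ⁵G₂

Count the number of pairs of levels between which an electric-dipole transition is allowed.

1

(a)–(b): allowed.
(a)–(c): forbidden (parity, ΔL).
(b)–(c): forbidden (ΔL).
Allowed pairs: 1 of 3.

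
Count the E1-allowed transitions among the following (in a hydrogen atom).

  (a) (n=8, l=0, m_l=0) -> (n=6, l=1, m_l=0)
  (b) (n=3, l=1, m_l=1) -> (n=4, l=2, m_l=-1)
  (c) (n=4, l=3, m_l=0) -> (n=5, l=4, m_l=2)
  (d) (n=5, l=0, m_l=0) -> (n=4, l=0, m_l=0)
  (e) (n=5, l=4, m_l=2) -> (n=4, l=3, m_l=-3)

(a) allowed
(b) forbidden — Δm_l = -2 (E1 requires Δm_l = 0, ±1)
(c) forbidden — Δm_l = +2 (E1 requires Δm_l = 0, ±1)
(d) forbidden — Δl = +0 (E1 requires Δl = ±1)
(e) forbidden — Δm_l = -5 (E1 requires Δm_l = 0, ±1)
Total allowed: 1 of 5.

1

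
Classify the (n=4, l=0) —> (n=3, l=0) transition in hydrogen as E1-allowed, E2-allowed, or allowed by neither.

Δl = 0 − 0 = +0; l_i + l_f = 0.
E1 (Δl = ±1): not satisfied.
E2 (Δl = 0,±2, l_i+l_f ≥ 2): not satisfied.

neither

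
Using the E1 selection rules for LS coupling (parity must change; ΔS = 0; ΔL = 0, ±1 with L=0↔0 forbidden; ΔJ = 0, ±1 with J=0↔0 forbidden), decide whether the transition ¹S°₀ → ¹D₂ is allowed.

forbidden

Reading off the term symbols: S 0→0, L 0→2, J 0→2, parity odd→even.
Parity must change: odd → even — passes.
ΔS = 0: S: 0 → 0 — passes.
ΔL = 0, ±1 (not L=0↔0): L: 0 → 2, ΔL = +2 — fails.
ΔJ = 0, ±1 (not J=0↔0): J: 0 → 2, ΔJ = +2 — fails.
Rule(s) violated: ΔL, ΔJ.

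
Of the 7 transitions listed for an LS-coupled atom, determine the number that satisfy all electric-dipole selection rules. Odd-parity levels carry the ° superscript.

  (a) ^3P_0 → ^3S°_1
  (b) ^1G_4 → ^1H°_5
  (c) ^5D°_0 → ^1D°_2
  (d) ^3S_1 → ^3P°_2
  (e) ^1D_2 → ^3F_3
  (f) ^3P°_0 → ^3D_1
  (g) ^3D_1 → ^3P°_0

5

(a) allowed
(b) allowed
(c) forbidden (parity, ΔS, ΔJ fail)
(d) allowed
(e) forbidden (parity, ΔS fail)
(f) allowed
(g) allowed
Total allowed: 5 of 7.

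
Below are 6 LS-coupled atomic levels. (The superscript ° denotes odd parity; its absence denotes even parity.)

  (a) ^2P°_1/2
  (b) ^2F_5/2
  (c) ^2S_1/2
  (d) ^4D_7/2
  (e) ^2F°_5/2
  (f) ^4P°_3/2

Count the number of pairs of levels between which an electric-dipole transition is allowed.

2

(a)–(b): forbidden (ΔL, ΔJ).
(a)–(c): allowed.
(a)–(d): forbidden (ΔS, ΔJ).
(a)–(e): forbidden (parity, ΔL, ΔJ).
(a)–(f): forbidden (parity, ΔS).
(b)–(c): forbidden (parity, ΔL, ΔJ).
(b)–(d): forbidden (parity, ΔS).
(b)–(e): allowed.
(b)–(f): forbidden (ΔS, ΔL).
(c)–(d): forbidden (parity, ΔS, ΔL, ΔJ).
(c)–(e): forbidden (ΔL, ΔJ).
(c)–(f): forbidden (ΔS).
(d)–(e): forbidden (ΔS).
(d)–(f): forbidden (ΔJ).
(e)–(f): forbidden (parity, ΔS, ΔL).
Allowed pairs: 2 of 15.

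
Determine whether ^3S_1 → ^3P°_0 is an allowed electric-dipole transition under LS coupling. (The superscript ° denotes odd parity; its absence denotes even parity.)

allowed

Parity must change: even → odd — passes.
ΔS = 0: S: 1 → 1 — passes.
ΔL = 0, ±1 (not L=0↔0): L: 0 → 1, ΔL = +1 — passes.
ΔJ = 0, ±1 (not J=0↔0): J: 1 → 0, ΔJ = -1 — passes.
All four E1 rules are satisfied.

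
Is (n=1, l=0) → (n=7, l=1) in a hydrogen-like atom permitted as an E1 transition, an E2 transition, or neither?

E1

Δl = 1 − 0 = +1; l_i + l_f = 1.
E1 (Δl = ±1): satisfied.
E2 (Δl = 0,±2, l_i+l_f ≥ 2): not satisfied.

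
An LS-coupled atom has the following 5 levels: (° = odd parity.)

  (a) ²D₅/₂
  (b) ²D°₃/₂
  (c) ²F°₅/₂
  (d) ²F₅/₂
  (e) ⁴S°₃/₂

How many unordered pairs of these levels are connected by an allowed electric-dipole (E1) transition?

(a)–(b): allowed.
(a)–(c): allowed.
(a)–(d): forbidden (parity).
(a)–(e): forbidden (ΔS, ΔL).
(b)–(c): forbidden (parity).
(b)–(d): allowed.
(b)–(e): forbidden (parity, ΔS, ΔL).
(c)–(d): allowed.
(c)–(e): forbidden (parity, ΔS, ΔL).
(d)–(e): forbidden (ΔS, ΔL).
Allowed pairs: 4 of 10.

4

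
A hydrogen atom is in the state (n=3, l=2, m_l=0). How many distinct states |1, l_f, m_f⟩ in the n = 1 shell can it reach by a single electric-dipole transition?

E1 requires l_f ∈ {1, 3}, but neither lies in [0, 0], so no final state is reachable.
Total: 0.

0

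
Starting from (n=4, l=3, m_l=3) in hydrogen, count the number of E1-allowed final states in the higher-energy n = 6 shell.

4

E1 requires Δl = ±1, so l_f ∈ {2, 4}; with 0 ≤ l_f ≤ n_f−1 = 5, the allowed l_f values are {2, 4}.
For l_f = 2: m_f ∈ {m_i−1, m_i, m_i+1} ∩ [−2, 2] = {2} → 1 state.
For l_f = 4: m_f ∈ {m_i−1, m_i, m_i+1} ∩ [−4, 4] = {2, 3, 4} → 3 states.
Total: 4.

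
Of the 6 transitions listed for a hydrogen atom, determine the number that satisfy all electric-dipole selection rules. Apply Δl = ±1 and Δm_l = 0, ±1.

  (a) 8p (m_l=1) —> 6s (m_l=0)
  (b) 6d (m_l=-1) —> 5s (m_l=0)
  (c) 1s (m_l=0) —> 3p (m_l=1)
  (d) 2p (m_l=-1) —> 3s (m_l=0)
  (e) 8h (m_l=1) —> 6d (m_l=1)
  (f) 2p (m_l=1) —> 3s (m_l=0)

(a) allowed
(b) forbidden — Δl = -2 (E1 requires Δl = ±1)
(c) allowed
(d) allowed
(e) forbidden — Δl = -3 (E1 requires Δl = ±1)
(f) allowed
Total allowed: 4 of 6.

4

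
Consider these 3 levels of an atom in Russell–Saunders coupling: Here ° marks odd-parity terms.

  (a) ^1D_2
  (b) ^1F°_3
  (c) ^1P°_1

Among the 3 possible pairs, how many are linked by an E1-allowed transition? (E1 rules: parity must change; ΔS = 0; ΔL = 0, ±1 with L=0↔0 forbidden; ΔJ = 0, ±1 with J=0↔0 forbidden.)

(a)–(b): allowed.
(a)–(c): allowed.
(b)–(c): forbidden (parity, ΔL, ΔJ).
Allowed pairs: 2 of 3.

2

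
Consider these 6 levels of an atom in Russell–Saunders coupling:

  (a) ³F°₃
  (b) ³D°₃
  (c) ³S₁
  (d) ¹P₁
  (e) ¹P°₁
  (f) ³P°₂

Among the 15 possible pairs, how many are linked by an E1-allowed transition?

2

(a)–(b): forbidden (parity).
(a)–(c): forbidden (ΔL, ΔJ).
(a)–(d): forbidden (ΔS, ΔL, ΔJ).
(a)–(e): forbidden (parity, ΔS, ΔL, ΔJ).
(a)–(f): forbidden (parity, ΔL).
(b)–(c): forbidden (ΔL, ΔJ).
(b)–(d): forbidden (ΔS, ΔJ).
(b)–(e): forbidden (parity, ΔS, ΔJ).
(b)–(f): forbidden (parity).
(c)–(d): forbidden (parity, ΔS).
(c)–(e): forbidden (ΔS).
(c)–(f): allowed.
(d)–(e): allowed.
(d)–(f): forbidden (ΔS).
(e)–(f): forbidden (parity, ΔS).
Allowed pairs: 2 of 15.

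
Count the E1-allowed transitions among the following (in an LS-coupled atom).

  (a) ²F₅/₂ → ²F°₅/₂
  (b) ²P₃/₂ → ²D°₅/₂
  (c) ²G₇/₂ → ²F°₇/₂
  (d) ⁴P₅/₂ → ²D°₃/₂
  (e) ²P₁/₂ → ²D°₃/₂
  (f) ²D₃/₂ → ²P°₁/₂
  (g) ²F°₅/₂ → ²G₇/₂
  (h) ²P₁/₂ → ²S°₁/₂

7

(a) allowed
(b) allowed
(c) allowed
(d) forbidden (ΔS fails)
(e) allowed
(f) allowed
(g) allowed
(h) allowed
Total allowed: 7 of 8.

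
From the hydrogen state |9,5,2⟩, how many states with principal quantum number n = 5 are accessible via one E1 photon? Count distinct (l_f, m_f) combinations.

3

E1 requires Δl = ±1, so l_f ∈ {4, 6}; with 0 ≤ l_f ≤ n_f−1 = 4, the allowed l_f values are {4}.
For l_f = 4: m_f ∈ {m_i−1, m_i, m_i+1} ∩ [−4, 4] = {1, 2, 3} → 3 states.
Total: 3.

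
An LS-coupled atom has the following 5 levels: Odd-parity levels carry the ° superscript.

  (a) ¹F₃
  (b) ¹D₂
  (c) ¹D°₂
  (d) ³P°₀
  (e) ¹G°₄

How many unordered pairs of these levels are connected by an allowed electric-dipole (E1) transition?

(a)–(b): forbidden (parity).
(a)–(c): allowed.
(a)–(d): forbidden (ΔS, ΔL, ΔJ).
(a)–(e): allowed.
(b)–(c): allowed.
(b)–(d): forbidden (ΔS, ΔJ).
(b)–(e): forbidden (ΔL, ΔJ).
(c)–(d): forbidden (parity, ΔS, ΔJ).
(c)–(e): forbidden (parity, ΔL, ΔJ).
(d)–(e): forbidden (parity, ΔS, ΔL, ΔJ).
Allowed pairs: 3 of 10.

3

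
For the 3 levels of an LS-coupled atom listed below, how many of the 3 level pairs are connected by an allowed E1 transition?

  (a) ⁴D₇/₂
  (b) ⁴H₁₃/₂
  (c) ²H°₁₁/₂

0

(a)–(b): forbidden (parity, ΔL, ΔJ).
(a)–(c): forbidden (ΔS, ΔL, ΔJ).
(b)–(c): forbidden (ΔS).
Allowed pairs: 0 of 3.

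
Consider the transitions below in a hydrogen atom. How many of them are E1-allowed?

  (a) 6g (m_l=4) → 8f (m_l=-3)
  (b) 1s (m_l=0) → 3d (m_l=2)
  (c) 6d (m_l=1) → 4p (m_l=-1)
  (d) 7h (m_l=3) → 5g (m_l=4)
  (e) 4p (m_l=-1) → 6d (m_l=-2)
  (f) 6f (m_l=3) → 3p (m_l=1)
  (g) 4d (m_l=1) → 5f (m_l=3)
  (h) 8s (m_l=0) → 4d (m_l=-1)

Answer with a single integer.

(a) forbidden — Δm_l = -7 (E1 requires Δm_l = 0, ±1)
(b) forbidden — Δl = +2 (E1 requires Δl = ±1); Δm_l = +2 (E1 requires Δm_l = 0, ±1)
(c) forbidden — Δm_l = -2 (E1 requires Δm_l = 0, ±1)
(d) allowed
(e) allowed
(f) forbidden — Δl = -2 (E1 requires Δl = ±1); Δm_l = -2 (E1 requires Δm_l = 0, ±1)
(g) forbidden — Δm_l = +2 (E1 requires Δm_l = 0, ±1)
(h) forbidden — Δl = +2 (E1 requires Δl = ±1)
Total allowed: 2 of 8.

2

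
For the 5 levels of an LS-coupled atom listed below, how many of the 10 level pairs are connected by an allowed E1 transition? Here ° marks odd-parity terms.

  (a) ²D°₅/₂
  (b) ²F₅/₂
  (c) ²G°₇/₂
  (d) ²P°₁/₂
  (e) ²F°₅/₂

(a)–(b): allowed.
(a)–(c): forbidden (parity, ΔL).
(a)–(d): forbidden (parity, ΔJ).
(a)–(e): forbidden (parity).
(b)–(c): allowed.
(b)–(d): forbidden (ΔL, ΔJ).
(b)–(e): allowed.
(c)–(d): forbidden (parity, ΔL, ΔJ).
(c)–(e): forbidden (parity).
(d)–(e): forbidden (parity, ΔL, ΔJ).
Allowed pairs: 3 of 10.

3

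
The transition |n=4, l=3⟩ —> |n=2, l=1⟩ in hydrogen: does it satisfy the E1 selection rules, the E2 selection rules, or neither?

Δl = 1 − 3 = -2; l_i + l_f = 4.
E1 (Δl = ±1): not satisfied.
E2 (Δl = 0,±2, l_i+l_f ≥ 2): satisfied.

E2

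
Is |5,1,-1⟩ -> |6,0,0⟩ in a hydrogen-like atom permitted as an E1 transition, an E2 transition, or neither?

Δl = 0 − 1 = -1; l_i + l_f = 1.
Δm_l = +1.
E1 (Δl = ±1, |Δm_l| ≤ 1): satisfied.
E2 (Δl = 0,±2, l_i+l_f ≥ 2, |Δm_l| ≤ 2): not satisfied.

E1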